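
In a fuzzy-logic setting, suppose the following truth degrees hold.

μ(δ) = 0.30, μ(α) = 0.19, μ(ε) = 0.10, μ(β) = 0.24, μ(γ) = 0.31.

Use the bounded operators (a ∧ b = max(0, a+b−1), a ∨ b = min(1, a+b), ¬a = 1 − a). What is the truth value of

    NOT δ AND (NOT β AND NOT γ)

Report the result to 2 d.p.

0.15

NOT δ = 1 − 0.30 = 0.70
NOT β = 1 − 0.24 = 0.76
NOT γ = 1 − 0.31 = 0.69
NOT β AND NOT γ = max(0, a+b−1) on (0.76, 0.69) = 0.45
NOT δ AND (NOT β AND NOT γ) = max(0, a+b−1) on (0.70, 0.45) = 0.15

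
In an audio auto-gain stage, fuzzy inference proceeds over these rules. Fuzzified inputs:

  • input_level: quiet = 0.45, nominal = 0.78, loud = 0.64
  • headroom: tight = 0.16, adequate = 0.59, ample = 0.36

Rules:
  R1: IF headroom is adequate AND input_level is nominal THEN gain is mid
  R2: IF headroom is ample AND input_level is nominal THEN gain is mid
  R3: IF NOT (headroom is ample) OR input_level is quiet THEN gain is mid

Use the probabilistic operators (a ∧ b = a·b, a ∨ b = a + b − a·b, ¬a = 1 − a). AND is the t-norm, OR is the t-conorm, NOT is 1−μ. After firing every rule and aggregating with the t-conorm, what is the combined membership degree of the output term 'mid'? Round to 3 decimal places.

0.923

R1: adequate=0.59, nominal=0.78; AND[a·b] → w = 0.4602
R2: ample=0.36, nominal=0.78; AND[a·b] → w = 0.2808
R3: ¬ample=1−0.36=0.64, quiet=0.45; OR[a + b − a·b] → w = 0.8020
Rules with consequent 'mid': {R1, R2, R3} → strengths 0.4602, 0.2808, 0.8020
Aggregate via t-conorm [a + b − a·b]: 0.9231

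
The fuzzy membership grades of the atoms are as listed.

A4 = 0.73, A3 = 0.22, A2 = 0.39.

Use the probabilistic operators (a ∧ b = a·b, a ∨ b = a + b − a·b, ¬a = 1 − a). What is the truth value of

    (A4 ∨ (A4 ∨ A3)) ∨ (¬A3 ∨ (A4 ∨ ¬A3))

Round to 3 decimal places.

0.999

A4 ∨ A3 = a + b − a·b on (0.7300, 0.2200) = 0.7894
A4 ∨ (A4 ∨ A3) = a + b − a·b on (0.7300, 0.7894) = 0.9431
¬A3 = 1 − 0.2200 = 0.7800
¬A3 = 1 − 0.2200 = 0.7800
A4 ∨ ¬A3 = a + b − a·b on (0.7300, 0.7800) = 0.9406
¬A3 ∨ (A4 ∨ ¬A3) = a + b − a·b on (0.7800, 0.9406) = 0.9869
(A4 ∨ (A4 ∨ A3)) ∨ (¬A3 ∨ (A4 ∨ ¬A3)) = a + b − a·b on (0.9431, 0.9869) = 0.9993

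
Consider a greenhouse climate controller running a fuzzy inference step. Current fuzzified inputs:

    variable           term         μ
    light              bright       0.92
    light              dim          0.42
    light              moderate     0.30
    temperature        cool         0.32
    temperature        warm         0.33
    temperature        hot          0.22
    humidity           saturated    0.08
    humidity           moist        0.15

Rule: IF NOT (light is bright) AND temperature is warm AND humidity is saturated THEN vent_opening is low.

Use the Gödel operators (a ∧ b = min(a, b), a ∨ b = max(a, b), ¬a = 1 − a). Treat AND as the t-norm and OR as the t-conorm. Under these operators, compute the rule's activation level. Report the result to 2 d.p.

0.08

firing strength: ¬bright=1−0.92=0.08, warm=0.33, saturated=0.08; AND[min(a, b)] → w = 0.08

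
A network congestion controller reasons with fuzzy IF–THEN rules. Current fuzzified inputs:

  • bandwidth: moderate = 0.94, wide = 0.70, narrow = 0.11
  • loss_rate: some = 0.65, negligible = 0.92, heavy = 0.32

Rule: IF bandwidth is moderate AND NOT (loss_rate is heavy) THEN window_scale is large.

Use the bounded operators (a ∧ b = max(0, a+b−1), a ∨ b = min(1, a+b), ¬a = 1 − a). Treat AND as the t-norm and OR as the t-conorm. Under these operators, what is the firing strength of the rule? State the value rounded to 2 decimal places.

0.62

firing strength: moderate=0.94, ¬heavy=1−0.32=0.68; AND[max(0, a+b−1)] → w = 0.62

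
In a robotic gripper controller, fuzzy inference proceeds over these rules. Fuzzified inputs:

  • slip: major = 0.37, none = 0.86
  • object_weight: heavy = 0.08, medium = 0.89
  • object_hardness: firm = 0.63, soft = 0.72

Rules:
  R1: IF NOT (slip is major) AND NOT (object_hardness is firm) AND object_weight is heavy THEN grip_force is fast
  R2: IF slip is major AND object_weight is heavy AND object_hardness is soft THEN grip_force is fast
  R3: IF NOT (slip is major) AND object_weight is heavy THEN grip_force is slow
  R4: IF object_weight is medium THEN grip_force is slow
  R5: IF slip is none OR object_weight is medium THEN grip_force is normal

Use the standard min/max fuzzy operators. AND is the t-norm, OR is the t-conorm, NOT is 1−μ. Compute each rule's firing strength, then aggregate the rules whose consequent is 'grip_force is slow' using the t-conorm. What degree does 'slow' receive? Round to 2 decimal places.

R1: ¬major=1−0.37=0.63, ¬firm=1−0.63=0.37, heavy=0.08; AND[min(a, b)] → w = 0.08
R2: major=0.37, heavy=0.08, soft=0.72; AND[min(a, b)] → w = 0.08
R3: ¬major=1−0.37=0.63, heavy=0.08; AND[min(a, b)] → w = 0.08
R4: medium=0.89 → w = 0.89
R5: none=0.86, medium=0.89; OR[max(a, b)] → w = 0.89
Rules with consequent 'slow': {R3, R4} → strengths 0.08, 0.89
Aggregate via t-conorm [max(a, b)]: 0.89

0.89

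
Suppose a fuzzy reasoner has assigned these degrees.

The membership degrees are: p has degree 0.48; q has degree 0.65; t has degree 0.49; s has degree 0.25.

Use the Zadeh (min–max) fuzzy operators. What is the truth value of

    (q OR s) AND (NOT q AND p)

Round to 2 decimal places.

q OR s = max(a, b) on (0.65, 0.25) = 0.65
NOT q = 1 − 0.65 = 0.35
NOT q AND p = min(a, b) on (0.35, 0.48) = 0.35
(q OR s) AND (NOT q AND p) = min(a, b) on (0.65, 0.35) = 0.35

0.35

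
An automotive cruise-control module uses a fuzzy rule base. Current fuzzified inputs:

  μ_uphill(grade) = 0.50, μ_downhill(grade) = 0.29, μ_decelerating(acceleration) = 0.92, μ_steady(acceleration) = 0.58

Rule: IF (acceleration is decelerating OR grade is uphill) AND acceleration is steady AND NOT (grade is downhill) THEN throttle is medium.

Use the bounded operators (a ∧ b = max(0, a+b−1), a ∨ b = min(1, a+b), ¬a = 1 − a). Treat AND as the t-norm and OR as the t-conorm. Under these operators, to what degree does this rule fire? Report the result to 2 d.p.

0.29

firing strength: (decelerating=0.92 OR uphill=0.50) = 1.00; AND[max(0, a+b−1)] with steady=0.58, ¬downhill=1−0.29=0.71 → w = 0.29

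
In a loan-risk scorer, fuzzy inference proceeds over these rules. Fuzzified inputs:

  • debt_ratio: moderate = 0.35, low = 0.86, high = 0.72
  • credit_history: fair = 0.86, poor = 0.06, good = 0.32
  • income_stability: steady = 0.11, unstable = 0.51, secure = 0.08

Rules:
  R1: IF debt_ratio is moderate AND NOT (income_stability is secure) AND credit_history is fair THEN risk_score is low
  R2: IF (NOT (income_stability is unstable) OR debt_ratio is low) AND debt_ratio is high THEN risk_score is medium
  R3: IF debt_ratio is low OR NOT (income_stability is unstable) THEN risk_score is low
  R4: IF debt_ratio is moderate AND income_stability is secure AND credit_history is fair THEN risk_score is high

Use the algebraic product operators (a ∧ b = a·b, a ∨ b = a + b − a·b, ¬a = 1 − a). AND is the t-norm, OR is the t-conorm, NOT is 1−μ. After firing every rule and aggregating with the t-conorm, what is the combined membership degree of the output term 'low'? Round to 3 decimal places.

R1: moderate=0.35, ¬secure=1−0.08=0.92, fair=0.86; AND[a·b] → w = 0.2769
R2: (¬unstable=1−0.51=0.49 OR low=0.86) = 0.9286; AND[a·b] with high=0.72 → w = 0.6686
R3: low=0.86, ¬unstable=1−0.51=0.49; OR[a + b − a·b] → w = 0.9286
R4: moderate=0.35, secure=0.08, fair=0.86; AND[a·b] → w = 0.0241
Rules with consequent 'low': {R1, R3} → strengths 0.2769, 0.9286
Aggregate via t-conorm [a + b − a·b]: 0.9484

0.948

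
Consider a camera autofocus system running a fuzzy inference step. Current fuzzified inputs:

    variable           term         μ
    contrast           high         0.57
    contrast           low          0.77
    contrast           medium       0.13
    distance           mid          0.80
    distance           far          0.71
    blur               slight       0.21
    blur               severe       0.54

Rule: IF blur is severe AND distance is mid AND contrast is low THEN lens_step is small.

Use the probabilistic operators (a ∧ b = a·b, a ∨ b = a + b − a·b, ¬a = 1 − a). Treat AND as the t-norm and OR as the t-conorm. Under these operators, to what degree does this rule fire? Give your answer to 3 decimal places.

0.333

firing strength: severe=0.54, mid=0.80, low=0.77; AND[a·b] → w = 0.3326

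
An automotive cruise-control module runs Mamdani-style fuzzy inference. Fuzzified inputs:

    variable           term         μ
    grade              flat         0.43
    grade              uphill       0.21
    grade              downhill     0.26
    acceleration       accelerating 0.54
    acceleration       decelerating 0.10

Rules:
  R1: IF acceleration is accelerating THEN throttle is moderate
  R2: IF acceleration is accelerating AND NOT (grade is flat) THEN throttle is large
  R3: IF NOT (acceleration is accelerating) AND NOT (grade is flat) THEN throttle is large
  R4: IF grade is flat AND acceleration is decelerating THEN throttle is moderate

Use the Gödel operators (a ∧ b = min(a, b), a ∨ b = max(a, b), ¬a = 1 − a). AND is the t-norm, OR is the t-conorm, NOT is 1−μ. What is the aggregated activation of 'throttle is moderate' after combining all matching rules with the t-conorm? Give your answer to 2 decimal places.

R1: accelerating=0.54 → w = 0.54
R2: accelerating=0.54, ¬flat=1−0.43=0.57; AND[min(a, b)] → w = 0.54
R3: ¬accelerating=1−0.54=0.46, ¬flat=1−0.43=0.57; AND[min(a, b)] → w = 0.46
R4: flat=0.43, decelerating=0.10; AND[min(a, b)] → w = 0.10
Rules with consequent 'moderate': {R1, R4} → strengths 0.54, 0.10
Aggregate via t-conorm [max(a, b)]: 0.54

0.54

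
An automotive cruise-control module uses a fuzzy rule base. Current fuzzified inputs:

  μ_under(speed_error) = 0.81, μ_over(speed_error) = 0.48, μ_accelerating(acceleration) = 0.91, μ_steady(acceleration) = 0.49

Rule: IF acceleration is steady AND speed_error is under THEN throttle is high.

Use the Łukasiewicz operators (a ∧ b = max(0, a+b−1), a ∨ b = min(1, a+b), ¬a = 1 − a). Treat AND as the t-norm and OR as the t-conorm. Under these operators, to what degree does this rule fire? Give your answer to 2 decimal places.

0.30

firing strength: steady=0.49, under=0.81; AND[max(0, a+b−1)] → w = 0.30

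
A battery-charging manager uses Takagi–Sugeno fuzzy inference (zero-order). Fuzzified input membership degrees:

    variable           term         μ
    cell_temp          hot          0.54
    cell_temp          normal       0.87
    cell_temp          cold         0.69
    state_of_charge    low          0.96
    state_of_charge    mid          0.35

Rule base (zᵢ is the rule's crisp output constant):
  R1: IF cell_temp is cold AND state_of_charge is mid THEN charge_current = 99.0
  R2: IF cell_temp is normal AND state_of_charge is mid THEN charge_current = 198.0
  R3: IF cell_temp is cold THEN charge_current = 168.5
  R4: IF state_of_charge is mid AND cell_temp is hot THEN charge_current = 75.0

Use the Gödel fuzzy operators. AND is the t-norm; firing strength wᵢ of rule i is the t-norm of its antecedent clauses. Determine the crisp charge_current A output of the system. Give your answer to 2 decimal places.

R1 (z=99.0): cold=0.69, mid=0.35; AND[min(a, b)] → w = 0.35
R2 (z=198.0): normal=0.87, mid=0.35; AND[min(a, b)] → w = 0.35
R3 (z=168.5): cold=0.69 → w = 0.69
R4 (z=75.0): mid=0.35, hot=0.54; AND[min(a, b)] → w = 0.35
Weighted average = (0.35·99.0 + 0.35·198.0 + 0.69·168.5 + 0.35·75.0) / (0.35 + 0.35 + 0.69 + 0.35)
  = 246.4650 / 1.7400 = 141.65

141.65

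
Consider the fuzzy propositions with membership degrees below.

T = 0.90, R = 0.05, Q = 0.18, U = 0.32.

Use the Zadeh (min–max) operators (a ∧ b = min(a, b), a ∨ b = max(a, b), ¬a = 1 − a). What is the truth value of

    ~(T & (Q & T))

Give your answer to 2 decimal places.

Q & T = min(a, b) on (0.18, 0.90) = 0.18
T & (Q & T) = min(a, b) on (0.90, 0.18) = 0.18
~(T & (Q & T)) = 1 − 0.18 = 0.82

0.82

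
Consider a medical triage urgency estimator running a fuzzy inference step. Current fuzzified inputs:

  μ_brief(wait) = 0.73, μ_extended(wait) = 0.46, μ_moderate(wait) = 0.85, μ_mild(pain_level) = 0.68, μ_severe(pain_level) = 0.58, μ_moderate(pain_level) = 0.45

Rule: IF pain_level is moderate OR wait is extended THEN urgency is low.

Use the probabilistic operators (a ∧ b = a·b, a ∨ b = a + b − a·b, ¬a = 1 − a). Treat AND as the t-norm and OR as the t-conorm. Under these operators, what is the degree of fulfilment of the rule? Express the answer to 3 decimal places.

0.703

firing strength: moderate=0.45, extended=0.46; OR[a + b − a·b] → w = 0.7030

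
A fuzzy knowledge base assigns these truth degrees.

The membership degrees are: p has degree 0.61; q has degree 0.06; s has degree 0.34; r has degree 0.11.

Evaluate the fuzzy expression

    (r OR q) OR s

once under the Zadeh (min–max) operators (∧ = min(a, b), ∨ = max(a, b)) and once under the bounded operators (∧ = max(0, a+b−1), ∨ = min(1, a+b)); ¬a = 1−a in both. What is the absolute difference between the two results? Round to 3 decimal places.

0.170

Under Zadeh (min–max):
  r OR q = max(a, b) on (0.11, 0.06) = 0.11
  (r OR q) OR s = max(a, b) on (0.11, 0.34) = 0.34
  → value = 0.3400
Under bounded:
  r OR q = min(1, a+b) on (0.11, 0.06) = 0.17
  (r OR q) OR s = min(1, a+b) on (0.17, 0.34) = 0.51
  → value = 0.5100
|0.3400 − 0.5100| = 0.170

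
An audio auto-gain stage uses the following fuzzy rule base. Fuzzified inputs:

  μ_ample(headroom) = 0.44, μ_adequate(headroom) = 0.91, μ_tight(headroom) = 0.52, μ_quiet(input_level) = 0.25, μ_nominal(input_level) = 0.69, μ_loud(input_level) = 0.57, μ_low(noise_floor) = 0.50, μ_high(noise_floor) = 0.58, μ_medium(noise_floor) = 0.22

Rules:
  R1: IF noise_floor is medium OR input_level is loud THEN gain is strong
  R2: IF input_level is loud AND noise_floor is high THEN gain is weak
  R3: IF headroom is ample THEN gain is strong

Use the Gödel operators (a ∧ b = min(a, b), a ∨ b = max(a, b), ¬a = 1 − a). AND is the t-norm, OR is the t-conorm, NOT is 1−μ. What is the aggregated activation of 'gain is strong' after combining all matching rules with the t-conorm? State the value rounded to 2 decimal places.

R1: medium=0.22, loud=0.57; OR[max(a, b)] → w = 0.57
R2: loud=0.57, high=0.58; AND[min(a, b)] → w = 0.57
R3: ample=0.44 → w = 0.44
Rules with consequent 'strong': {R1, R3} → strengths 0.57, 0.44
Aggregate via t-conorm [max(a, b)]: 0.57

0.57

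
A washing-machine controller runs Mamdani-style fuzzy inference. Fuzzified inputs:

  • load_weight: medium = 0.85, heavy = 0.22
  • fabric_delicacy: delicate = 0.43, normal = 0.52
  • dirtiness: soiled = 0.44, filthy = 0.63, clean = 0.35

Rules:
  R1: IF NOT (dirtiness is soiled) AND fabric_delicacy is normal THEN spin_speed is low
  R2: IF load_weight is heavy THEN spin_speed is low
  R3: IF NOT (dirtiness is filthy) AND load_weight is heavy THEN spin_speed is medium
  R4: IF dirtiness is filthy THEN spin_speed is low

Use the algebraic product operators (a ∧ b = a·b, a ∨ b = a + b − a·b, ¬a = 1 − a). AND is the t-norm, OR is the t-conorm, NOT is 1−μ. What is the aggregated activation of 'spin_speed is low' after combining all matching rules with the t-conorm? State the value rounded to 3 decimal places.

0.795

R1: ¬soiled=1−0.44=0.56, normal=0.52; AND[a·b] → w = 0.2912
R2: heavy=0.22 → w = 0.2200
R3: ¬filthy=1−0.63=0.37, heavy=0.22; AND[a·b] → w = 0.0814
R4: filthy=0.63 → w = 0.6300
Rules with consequent 'low': {R1, R2, R4} → strengths 0.2912, 0.2200, 0.6300
Aggregate via t-conorm [a + b − a·b]: 0.7954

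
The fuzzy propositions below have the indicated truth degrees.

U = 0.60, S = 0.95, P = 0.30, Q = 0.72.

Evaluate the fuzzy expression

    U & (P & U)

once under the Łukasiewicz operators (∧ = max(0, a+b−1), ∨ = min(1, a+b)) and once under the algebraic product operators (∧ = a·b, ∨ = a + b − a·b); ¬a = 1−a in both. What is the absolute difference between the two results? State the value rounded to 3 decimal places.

Under Łukasiewicz:
  P & U = max(0, a+b−1) on (0.30, 0.60) = 0.00
  U & (P & U) = max(0, a+b−1) on (0.60, 0.00) = 0.00
  → value = 0.0000
Under algebraic product:
  P & U = a·b on (0.3000, 0.6000) = 0.1800
  U & (P & U) = a·b on (0.6000, 0.1800) = 0.1080
  → value = 0.1080
|0.0000 − 0.1080| = 0.108

0.108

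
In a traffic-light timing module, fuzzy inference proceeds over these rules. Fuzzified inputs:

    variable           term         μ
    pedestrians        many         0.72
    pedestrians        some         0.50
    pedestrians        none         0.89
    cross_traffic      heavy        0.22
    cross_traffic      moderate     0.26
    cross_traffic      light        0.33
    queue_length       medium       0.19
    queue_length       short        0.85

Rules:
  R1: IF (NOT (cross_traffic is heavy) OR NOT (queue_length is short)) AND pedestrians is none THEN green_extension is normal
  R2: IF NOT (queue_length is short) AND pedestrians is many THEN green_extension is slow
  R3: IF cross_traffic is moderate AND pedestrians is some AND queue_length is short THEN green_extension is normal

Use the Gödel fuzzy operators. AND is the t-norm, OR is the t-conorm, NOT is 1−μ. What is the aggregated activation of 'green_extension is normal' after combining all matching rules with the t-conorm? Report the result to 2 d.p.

R1: (¬heavy=1−0.22=0.78 OR ¬short=1−0.85=0.15) = 0.78; AND[min(a, b)] with none=0.89 → w = 0.78
R2: ¬short=1−0.85=0.15, many=0.72; AND[min(a, b)] → w = 0.15
R3: moderate=0.26, some=0.50, short=0.85; AND[min(a, b)] → w = 0.26
Rules with consequent 'normal': {R1, R3} → strengths 0.78, 0.26
Aggregate via t-conorm [max(a, b)]: 0.78

0.78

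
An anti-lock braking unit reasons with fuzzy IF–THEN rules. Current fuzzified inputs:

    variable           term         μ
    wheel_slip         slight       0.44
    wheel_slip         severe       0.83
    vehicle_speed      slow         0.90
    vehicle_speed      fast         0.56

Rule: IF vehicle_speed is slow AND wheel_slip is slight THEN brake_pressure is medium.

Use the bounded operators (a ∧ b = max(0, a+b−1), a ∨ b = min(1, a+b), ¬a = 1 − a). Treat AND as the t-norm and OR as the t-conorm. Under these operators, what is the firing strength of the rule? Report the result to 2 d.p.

0.34

firing strength: slow=0.90, slight=0.44; AND[max(0, a+b−1)] → w = 0.34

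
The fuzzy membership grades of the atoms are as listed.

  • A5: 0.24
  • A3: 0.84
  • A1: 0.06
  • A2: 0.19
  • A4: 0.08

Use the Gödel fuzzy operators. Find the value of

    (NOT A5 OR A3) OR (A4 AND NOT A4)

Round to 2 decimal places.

NOT A5 = 1 − 0.24 = 0.76
NOT A5 OR A3 = max(a, b) on (0.76, 0.84) = 0.84
NOT A4 = 1 − 0.08 = 0.92
A4 AND NOT A4 = min(a, b) on (0.08, 0.92) = 0.08
(NOT A5 OR A3) OR (A4 AND NOT A4) = max(a, b) on (0.84, 0.08) = 0.84

0.84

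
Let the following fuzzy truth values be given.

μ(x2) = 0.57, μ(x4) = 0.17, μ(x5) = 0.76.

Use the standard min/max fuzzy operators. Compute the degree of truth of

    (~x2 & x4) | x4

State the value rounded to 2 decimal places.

0.17

~x2 = 1 − 0.57 = 0.43
~x2 & x4 = min(a, b) on (0.43, 0.17) = 0.17
(~x2 & x4) | x4 = max(a, b) on (0.17, 0.17) = 0.17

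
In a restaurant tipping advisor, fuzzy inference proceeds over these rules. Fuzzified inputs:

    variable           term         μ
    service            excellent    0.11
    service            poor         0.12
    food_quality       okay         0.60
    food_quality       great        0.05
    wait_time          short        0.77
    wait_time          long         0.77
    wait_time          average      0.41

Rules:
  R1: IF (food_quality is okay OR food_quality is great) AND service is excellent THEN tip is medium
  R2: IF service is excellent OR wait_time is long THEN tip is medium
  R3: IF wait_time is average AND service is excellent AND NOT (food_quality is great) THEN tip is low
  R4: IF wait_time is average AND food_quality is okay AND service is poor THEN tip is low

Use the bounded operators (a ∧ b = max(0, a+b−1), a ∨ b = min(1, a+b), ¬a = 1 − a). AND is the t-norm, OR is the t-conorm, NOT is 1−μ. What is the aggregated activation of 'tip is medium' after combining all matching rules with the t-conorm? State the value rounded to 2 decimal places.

0.88

R1: (okay=0.60 OR great=0.05) = 0.65; AND[max(0, a+b−1)] with excellent=0.11 → w = 0.00
R2: excellent=0.11, long=0.77; OR[min(1, a+b)] → w = 0.88
R3: average=0.41, excellent=0.11, ¬great=1−0.05=0.95; AND[max(0, a+b−1)] → w = 0.00
R4: average=0.41, okay=0.60, poor=0.12; AND[max(0, a+b−1)] → w = 0.00
Rules with consequent 'medium': {R1, R2} → strengths 0.00, 0.88
Aggregate via t-conorm [min(1, a+b)]: 0.88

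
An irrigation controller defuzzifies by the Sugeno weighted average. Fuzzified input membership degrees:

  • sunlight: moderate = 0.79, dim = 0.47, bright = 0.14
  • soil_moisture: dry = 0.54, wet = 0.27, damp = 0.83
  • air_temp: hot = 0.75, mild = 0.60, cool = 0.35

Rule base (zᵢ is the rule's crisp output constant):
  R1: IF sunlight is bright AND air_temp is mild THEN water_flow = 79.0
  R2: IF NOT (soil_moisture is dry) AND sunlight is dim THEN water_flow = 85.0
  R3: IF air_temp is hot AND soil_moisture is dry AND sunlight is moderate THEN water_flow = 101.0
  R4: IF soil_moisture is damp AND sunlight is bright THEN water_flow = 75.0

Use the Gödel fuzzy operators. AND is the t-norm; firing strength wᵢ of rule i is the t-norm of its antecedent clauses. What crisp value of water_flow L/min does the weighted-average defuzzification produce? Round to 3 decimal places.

90.000

R1 (z=79.0): bright=0.14, mild=0.60; AND[min(a, b)] → w = 0.14
R2 (z=85.0): ¬dry=1−0.54=0.46, dim=0.47; AND[min(a, b)] → w = 0.46
R3 (z=101.0): hot=0.75, dry=0.54, moderate=0.79; AND[min(a, b)] → w = 0.54
R4 (z=75.0): damp=0.83, bright=0.14; AND[min(a, b)] → w = 0.14
Weighted average = (0.14·79.0 + 0.46·85.0 + 0.54·101.0 + 0.14·75.0) / (0.14 + 0.46 + 0.54 + 0.14)
  = 115.2000 / 1.2800 = 90.000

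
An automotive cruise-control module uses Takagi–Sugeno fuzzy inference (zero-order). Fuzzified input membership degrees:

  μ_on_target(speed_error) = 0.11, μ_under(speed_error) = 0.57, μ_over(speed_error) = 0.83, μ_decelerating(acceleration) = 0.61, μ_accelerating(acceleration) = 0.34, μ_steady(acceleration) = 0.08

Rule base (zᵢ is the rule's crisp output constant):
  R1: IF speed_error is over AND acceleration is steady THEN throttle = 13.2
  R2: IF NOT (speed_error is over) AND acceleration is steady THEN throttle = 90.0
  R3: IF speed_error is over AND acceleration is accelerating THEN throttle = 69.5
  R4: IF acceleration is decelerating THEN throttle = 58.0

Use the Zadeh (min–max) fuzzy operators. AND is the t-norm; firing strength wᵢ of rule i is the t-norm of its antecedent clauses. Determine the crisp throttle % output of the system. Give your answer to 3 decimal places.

R1 (z=13.2): over=0.83, steady=0.08; AND[min(a, b)] → w = 0.08
R2 (z=90.0): ¬over=1−0.83=0.17, steady=0.08; AND[min(a, b)] → w = 0.08
R3 (z=69.5): over=0.83, accelerating=0.34; AND[min(a, b)] → w = 0.34
R4 (z=58.0): decelerating=0.61 → w = 0.61
Weighted average = (0.08·13.2 + 0.08·90.0 + 0.34·69.5 + 0.61·58.0) / (0.08 + 0.08 + 0.34 + 0.61)
  = 67.2660 / 1.1100 = 60.600

60.600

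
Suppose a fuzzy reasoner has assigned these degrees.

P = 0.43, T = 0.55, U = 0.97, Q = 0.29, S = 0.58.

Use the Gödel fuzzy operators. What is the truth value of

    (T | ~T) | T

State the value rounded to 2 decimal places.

~T = 1 − 0.55 = 0.45
T | ~T = max(a, b) on (0.55, 0.45) = 0.55
(T | ~T) | T = max(a, b) on (0.55, 0.55) = 0.55

0.55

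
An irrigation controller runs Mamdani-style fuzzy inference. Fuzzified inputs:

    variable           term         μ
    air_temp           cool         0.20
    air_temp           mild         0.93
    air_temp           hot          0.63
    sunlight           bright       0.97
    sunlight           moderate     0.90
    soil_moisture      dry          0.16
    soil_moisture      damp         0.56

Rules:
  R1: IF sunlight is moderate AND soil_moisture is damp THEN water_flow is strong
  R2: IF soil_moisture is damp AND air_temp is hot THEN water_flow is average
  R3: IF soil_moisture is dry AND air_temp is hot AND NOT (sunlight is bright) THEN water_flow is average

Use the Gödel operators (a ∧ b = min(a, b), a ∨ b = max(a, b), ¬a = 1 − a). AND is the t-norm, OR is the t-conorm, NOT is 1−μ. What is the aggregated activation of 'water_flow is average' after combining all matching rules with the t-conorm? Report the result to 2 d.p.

0.56

R1: moderate=0.90, damp=0.56; AND[min(a, b)] → w = 0.56
R2: damp=0.56, hot=0.63; AND[min(a, b)] → w = 0.56
R3: dry=0.16, hot=0.63, ¬bright=1−0.97=0.03; AND[min(a, b)] → w = 0.03
Rules with consequent 'average': {R2, R3} → strengths 0.56, 0.03
Aggregate via t-conorm [max(a, b)]: 0.56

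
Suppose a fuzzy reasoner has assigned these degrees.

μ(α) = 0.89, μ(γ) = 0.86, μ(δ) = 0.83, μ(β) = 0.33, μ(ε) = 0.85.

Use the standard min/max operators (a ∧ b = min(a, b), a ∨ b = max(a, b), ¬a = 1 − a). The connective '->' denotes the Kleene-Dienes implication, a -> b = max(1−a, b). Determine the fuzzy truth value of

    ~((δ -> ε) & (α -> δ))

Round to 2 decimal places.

0.17

δ -> ε  [Kleene-Dienes: max(1−a, b)] with a=0.83, b=0.85 → 0.85
α -> δ  [Kleene-Dienes: max(1−a, b)] with a=0.89, b=0.83 → 0.83
(δ -> ε) & (α -> δ) = min(a, b) on (0.85, 0.83) = 0.83
~((δ -> ε) & (α -> δ)) = 1 − 0.83 = 0.17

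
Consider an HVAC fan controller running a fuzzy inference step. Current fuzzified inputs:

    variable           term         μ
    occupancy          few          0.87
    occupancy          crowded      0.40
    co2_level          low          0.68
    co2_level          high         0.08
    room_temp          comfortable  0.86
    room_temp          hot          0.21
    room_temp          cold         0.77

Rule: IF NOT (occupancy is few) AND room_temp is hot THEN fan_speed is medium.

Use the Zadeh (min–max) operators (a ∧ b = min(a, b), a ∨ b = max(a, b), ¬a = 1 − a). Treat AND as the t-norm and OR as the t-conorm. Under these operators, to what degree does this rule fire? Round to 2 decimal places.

0.13

firing strength: ¬few=1−0.87=0.13, hot=0.21; AND[min(a, b)] → w = 0.13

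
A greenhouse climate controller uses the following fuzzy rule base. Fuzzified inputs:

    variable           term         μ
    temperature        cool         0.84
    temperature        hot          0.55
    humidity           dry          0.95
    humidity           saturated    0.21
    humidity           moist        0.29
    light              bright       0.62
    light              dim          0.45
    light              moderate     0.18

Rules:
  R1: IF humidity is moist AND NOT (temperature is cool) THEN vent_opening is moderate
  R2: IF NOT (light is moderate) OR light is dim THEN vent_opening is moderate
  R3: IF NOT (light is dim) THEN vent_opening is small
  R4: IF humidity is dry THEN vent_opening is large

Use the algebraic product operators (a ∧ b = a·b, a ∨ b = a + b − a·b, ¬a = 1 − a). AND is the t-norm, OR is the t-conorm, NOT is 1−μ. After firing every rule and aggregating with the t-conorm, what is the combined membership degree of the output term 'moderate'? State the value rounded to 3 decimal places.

R1: moist=0.29, ¬cool=1−0.84=0.16; AND[a·b] → w = 0.0464
R2: ¬moderate=1−0.18=0.82, dim=0.45; OR[a + b − a·b] → w = 0.9010
R3: ¬dim=1−0.45=0.55 → w = 0.5500
R4: dry=0.95 → w = 0.9500
Rules with consequent 'moderate': {R1, R2} → strengths 0.0464, 0.9010
Aggregate via t-conorm [a + b − a·b]: 0.9056

0.906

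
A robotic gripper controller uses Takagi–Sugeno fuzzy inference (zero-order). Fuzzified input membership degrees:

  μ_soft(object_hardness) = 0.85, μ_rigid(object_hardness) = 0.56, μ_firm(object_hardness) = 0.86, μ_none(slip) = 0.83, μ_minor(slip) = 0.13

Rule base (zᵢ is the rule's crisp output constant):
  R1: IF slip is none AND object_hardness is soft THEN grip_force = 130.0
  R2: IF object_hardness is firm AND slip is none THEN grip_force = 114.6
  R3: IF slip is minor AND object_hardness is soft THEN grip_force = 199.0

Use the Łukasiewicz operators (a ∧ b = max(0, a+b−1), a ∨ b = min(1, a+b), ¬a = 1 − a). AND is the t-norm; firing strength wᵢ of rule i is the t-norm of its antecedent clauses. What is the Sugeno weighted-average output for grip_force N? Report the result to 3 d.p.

R1 (z=130.0): none=0.83, soft=0.85; AND[max(0, a+b−1)] → w = 0.68
R2 (z=114.6): firm=0.86, none=0.83; AND[max(0, a+b−1)] → w = 0.69
R3 (z=199.0): minor=0.13, soft=0.85; AND[max(0, a+b−1)] → w = 0.00
Weighted average = (0.68·130.0 + 0.69·114.6 + 0.00·199.0) / (0.68 + 0.69 + 0.00)
  = 167.4740 / 1.3700 = 122.244

122.244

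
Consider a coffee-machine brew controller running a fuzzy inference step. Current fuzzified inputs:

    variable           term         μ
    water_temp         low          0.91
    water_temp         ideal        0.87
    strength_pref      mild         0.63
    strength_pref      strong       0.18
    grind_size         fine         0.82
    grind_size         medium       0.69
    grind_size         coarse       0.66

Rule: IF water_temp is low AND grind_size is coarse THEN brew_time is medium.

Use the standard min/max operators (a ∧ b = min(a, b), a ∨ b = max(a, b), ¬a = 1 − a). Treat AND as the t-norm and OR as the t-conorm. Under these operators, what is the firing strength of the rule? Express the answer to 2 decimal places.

0.66

firing strength: low=0.91, coarse=0.66; AND[min(a, b)] → w = 0.66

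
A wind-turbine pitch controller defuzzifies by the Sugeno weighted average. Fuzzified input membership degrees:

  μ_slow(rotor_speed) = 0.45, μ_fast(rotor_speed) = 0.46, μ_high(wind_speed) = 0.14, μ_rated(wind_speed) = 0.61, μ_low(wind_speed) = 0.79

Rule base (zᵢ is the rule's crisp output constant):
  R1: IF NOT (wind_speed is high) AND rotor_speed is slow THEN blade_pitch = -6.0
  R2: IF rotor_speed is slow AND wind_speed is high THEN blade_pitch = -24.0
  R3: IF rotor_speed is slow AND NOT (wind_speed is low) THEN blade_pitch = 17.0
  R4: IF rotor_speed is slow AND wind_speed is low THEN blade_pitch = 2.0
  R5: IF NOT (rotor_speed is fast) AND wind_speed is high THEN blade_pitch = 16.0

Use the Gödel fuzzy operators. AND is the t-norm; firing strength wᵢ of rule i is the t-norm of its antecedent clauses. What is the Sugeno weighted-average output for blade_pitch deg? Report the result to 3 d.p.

0.468

R1 (z=-6.0): ¬high=1−0.14=0.86, slow=0.45; AND[min(a, b)] → w = 0.45
R2 (z=-24.0): slow=0.45, high=0.14; AND[min(a, b)] → w = 0.14
R3 (z=17.0): slow=0.45, ¬low=1−0.79=0.21; AND[min(a, b)] → w = 0.21
R4 (z=2.0): slow=0.45, low=0.79; AND[min(a, b)] → w = 0.45
R5 (z=16.0): ¬fast=1−0.46=0.54, high=0.14; AND[min(a, b)] → w = 0.14
Weighted average = (0.45·-6.0 + 0.14·-24.0 + 0.21·17.0 + 0.45·2.0 + 0.14·16.0) / (0.45 + 0.14 + 0.21 + 0.45 + 0.14)
  = 0.6500 / 1.3900 = 0.468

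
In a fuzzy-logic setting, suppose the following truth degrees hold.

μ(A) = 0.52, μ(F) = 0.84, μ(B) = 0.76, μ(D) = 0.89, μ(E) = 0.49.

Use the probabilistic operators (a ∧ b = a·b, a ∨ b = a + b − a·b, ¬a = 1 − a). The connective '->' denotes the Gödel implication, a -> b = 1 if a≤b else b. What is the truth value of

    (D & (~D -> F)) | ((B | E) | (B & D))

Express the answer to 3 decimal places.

0.996

~D = 1 − 0.8900 = 0.1100
~D -> F  [Gödel: 1 if a≤b else b] with a=0.1100, b=0.8400 → 1.0000
D & (~D -> F) = a·b on (0.8900, 1.0000) = 0.8900
B | E = a + b − a·b on (0.7600, 0.4900) = 0.8776
B & D = a·b on (0.7600, 0.8900) = 0.6764
(B | E) | (B & D) = a + b − a·b on (0.8776, 0.6764) = 0.9604
(D & (~D -> F)) | ((B | E) | (B & D)) = a + b − a·b on (0.8900, 0.9604) = 0.9956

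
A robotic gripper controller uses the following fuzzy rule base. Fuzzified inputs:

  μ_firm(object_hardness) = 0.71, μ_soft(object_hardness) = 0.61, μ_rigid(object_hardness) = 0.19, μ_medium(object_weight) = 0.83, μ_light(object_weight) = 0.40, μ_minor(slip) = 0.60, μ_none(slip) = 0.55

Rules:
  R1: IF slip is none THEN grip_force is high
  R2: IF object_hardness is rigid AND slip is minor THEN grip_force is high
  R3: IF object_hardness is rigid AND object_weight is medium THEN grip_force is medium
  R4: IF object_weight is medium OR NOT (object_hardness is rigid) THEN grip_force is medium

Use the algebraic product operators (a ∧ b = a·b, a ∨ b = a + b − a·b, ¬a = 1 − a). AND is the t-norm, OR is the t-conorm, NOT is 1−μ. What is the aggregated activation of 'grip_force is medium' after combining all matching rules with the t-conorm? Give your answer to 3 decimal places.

0.973

R1: none=0.55 → w = 0.5500
R2: rigid=0.19, minor=0.60; AND[a·b] → w = 0.1140
R3: rigid=0.19, medium=0.83; AND[a·b] → w = 0.1577
R4: medium=0.83, ¬rigid=1−0.19=0.81; OR[a + b − a·b] → w = 0.9677
Rules with consequent 'medium': {R3, R4} → strengths 0.1577, 0.9677
Aggregate via t-conorm [a + b − a·b]: 0.9728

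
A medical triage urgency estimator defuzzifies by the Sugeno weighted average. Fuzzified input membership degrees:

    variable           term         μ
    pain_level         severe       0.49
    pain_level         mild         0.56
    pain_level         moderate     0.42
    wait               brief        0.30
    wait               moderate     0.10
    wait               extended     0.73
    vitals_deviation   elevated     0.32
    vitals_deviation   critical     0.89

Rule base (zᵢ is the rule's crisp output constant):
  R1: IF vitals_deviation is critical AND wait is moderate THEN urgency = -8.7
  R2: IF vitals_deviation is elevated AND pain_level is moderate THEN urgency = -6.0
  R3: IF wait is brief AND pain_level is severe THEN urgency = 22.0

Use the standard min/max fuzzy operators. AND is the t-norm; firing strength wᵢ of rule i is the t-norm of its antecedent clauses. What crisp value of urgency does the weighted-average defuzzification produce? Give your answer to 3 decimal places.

5.292

R1 (z=-8.7): critical=0.89, moderate=0.10; AND[min(a, b)] → w = 0.10
R2 (z=-6.0): elevated=0.32, moderate=0.42; AND[min(a, b)] → w = 0.32
R3 (z=22.0): brief=0.30, severe=0.49; AND[min(a, b)] → w = 0.30
Weighted average = (0.10·-8.7 + 0.32·-6.0 + 0.30·22.0) / (0.10 + 0.32 + 0.30)
  = 3.8100 / 0.7200 = 5.292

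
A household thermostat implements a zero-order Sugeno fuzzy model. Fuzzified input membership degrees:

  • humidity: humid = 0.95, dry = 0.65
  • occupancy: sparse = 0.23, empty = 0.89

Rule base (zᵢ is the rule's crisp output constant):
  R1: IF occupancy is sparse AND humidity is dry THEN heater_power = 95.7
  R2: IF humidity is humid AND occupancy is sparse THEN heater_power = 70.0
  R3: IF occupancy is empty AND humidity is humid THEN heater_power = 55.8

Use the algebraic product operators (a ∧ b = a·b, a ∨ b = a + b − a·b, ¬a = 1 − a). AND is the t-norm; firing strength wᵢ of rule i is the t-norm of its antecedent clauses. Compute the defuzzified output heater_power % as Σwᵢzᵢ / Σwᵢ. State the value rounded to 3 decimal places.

63.272

R1 (z=95.7): sparse=0.23, dry=0.65; AND[a·b] → w = 0.1495
R2 (z=70.0): humid=0.95, sparse=0.23; AND[a·b] → w = 0.2185
R3 (z=55.8): empty=0.89, humid=0.95; AND[a·b] → w = 0.8455
Weighted average = (0.1495·95.7 + 0.2185·70.0 + 0.8455·55.8) / (0.1495 + 0.2185 + 0.8455)
  = 76.7810 / 1.2135 = 63.272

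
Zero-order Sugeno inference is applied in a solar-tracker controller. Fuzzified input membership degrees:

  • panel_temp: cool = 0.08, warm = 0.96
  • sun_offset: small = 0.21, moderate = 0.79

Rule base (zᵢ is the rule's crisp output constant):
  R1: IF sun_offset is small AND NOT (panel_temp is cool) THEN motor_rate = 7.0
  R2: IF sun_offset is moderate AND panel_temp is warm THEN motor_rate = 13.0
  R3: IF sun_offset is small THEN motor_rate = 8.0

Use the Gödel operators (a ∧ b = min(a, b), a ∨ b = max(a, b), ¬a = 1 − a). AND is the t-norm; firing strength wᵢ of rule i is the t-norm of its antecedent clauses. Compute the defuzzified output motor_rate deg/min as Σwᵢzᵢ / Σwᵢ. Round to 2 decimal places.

11.09

R1 (z=7.0): small=0.21, ¬cool=1−0.08=0.92; AND[min(a, b)] → w = 0.21
R2 (z=13.0): moderate=0.79, warm=0.96; AND[min(a, b)] → w = 0.79
R3 (z=8.0): small=0.21 → w = 0.21
Weighted average = (0.21·7.0 + 0.79·13.0 + 0.21·8.0) / (0.21 + 0.79 + 0.21)
  = 13.4200 / 1.2100 = 11.09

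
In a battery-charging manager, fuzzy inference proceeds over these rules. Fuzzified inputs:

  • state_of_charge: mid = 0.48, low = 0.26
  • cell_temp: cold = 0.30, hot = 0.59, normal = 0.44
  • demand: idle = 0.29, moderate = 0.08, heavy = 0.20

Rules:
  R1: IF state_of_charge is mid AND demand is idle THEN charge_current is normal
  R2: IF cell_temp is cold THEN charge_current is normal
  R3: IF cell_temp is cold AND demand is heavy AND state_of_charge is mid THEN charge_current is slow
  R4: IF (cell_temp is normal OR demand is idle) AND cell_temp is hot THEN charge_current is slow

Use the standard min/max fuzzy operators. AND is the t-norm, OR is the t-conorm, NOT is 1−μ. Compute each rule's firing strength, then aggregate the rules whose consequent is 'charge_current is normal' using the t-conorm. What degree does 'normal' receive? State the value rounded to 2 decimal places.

R1: mid=0.48, idle=0.29; AND[min(a, b)] → w = 0.29
R2: cold=0.30 → w = 0.30
R3: cold=0.30, heavy=0.20, mid=0.48; AND[min(a, b)] → w = 0.20
R4: (normal=0.44 OR idle=0.29) = 0.44; AND[min(a, b)] with hot=0.59 → w = 0.44
Rules with consequent 'normal': {R1, R2} → strengths 0.29, 0.30
Aggregate via t-conorm [max(a, b)]: 0.30

0.30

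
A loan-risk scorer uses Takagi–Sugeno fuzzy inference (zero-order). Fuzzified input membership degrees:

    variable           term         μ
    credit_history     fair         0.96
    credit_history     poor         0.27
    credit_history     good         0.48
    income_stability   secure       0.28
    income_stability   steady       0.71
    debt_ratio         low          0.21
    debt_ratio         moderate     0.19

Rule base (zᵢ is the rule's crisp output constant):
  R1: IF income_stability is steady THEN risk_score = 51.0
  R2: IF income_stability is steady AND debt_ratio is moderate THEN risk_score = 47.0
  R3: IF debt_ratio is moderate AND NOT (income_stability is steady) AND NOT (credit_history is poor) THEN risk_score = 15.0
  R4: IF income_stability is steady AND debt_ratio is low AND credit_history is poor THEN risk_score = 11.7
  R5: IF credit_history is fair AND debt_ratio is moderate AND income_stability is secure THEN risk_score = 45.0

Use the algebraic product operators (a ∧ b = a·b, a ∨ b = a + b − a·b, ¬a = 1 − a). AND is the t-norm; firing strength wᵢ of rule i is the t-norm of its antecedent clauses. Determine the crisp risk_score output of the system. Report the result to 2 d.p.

47.03

R1 (z=51.0): steady=0.71 → w = 0.7100
R2 (z=47.0): steady=0.71, moderate=0.19; AND[a·b] → w = 0.1349
R3 (z=15.0): moderate=0.19, ¬steady=1−0.71=0.29, ¬poor=1−0.27=0.73; AND[a·b] → w = 0.0402
R4 (z=11.7): steady=0.71, low=0.21, poor=0.27; AND[a·b] → w = 0.0403
R5 (z=45.0): fair=0.96, moderate=0.19, secure=0.28; AND[a·b] → w = 0.0511
Weighted average = (0.7100·51.0 + 0.1349·47.0 + 0.0402·15.0 + 0.0403·11.7 + 0.0511·45.0) / (0.7100 + 0.1349 + 0.0402 + 0.0403 + 0.0511)
  = 45.9229 / 0.9765 = 47.03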